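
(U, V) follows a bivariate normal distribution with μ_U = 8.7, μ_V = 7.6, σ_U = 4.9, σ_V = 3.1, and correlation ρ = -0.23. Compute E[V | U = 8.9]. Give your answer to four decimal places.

7.5709

For a bivariate normal, E[V | U=x] = μ_V + ρ·(σ_V/σ_U)·(x − μ_U).
E[V | U=8.9] = 7.6 + (-0.23)·(3.1/4.9)·(8.9 − (8.7)) = 7.6 + (-0.14551)·(0.2) = 7.5709.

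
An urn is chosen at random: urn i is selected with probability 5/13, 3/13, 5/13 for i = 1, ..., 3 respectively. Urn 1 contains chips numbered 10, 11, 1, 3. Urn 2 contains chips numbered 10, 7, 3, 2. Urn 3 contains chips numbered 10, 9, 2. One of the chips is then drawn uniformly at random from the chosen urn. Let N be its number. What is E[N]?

331/52

E[N | urn 1] = (10+11+1+3)/4 = 25/4.
E[N | urn 2] = (10+7+3+2)/4 = 11/2.
E[N | urn 3] = (10+9+2)/3 = 7.
By the law of total expectation,
E[N] = (5/13)·(25/4) + (3/13)·(11/2) + (5/13)·(7) = 331/52.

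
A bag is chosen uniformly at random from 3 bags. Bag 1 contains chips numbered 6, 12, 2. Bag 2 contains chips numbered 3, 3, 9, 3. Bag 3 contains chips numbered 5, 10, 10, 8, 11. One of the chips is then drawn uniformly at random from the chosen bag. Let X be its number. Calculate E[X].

E[X | bag 1] = (6+12+2)/3 = 20/3.
E[X | bag 2] = (3+3+9+3)/4 = 9/2.
E[X | bag 3] = (5+10+10+8+11)/5 = 44/5.
E[X] = (1/3)·(20/3) + (1/3)·(9/2) + (1/3)·(44/5) = 599/90.

599/90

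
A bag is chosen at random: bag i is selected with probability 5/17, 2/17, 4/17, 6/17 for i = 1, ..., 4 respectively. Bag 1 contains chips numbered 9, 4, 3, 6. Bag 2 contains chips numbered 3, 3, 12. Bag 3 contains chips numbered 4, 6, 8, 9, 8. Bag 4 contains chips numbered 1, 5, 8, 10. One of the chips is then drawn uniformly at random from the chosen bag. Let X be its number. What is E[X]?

E[X | bag 1] = (9+4+3+6)/4 = 11/2.
E[X | bag 2] = (3+3+12)/3 = 6.
E[X | bag 3] = (4+6+8+9+8)/5 = 7.
E[X | bag 4] = (1+5+8+10)/4 = 6.
By the law of total expectation,
E[X] = (5/17)·(11/2) + (2/17)·(6) + (4/17)·(7) + (6/17)·(6) = 207/34.

207/34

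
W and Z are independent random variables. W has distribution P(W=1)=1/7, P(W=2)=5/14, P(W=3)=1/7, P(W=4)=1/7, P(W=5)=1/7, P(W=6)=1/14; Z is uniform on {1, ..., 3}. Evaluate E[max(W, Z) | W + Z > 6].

P(W + Z > 6) = 3/14.
Summing max(W,Z)·P(x,y) over outcomes with W + Z > 6 gives 23/21.
E[max(W, Z) | W + Z > 6] = (23/21) / (3/14) = 46/9.

46/9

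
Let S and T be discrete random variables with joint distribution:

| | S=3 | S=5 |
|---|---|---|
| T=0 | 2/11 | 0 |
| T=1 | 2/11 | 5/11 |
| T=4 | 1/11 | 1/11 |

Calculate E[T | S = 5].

3/2

P(S = 5) = 6/11.
Σ T·P over the event = 1·(5/11) + 4·(1/11) = 9/11.
E[T | S = 5] = (9/11) / (6/11) = 3/2.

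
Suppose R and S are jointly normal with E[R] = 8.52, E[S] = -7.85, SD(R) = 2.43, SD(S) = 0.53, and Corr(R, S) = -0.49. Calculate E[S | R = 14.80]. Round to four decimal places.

-8.5212

The regression of S on R has slope ρ·σ_S/σ_R and passes through (μ_R, μ_S).
E[S | R=14.80] = -7.85 + (-0.49)·(0.53/2.43)·(14.80 − (8.52)) = -7.85 + (-0.106872)·(6.28) = -8.5212.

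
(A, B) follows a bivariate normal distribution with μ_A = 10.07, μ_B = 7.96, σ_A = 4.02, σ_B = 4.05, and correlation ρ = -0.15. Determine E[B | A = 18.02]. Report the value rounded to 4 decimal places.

6.7586

E[B | A=x] = μ_B + ρ(σ_B/σ_A)(x − μ_A) for jointly normal variables.
E[B | A=18.02] = 7.96 + (-0.15)·(4.05/4.02)·(18.02 − (10.07)) = 7.96 + (-0.15112)·(7.95) = 6.7586.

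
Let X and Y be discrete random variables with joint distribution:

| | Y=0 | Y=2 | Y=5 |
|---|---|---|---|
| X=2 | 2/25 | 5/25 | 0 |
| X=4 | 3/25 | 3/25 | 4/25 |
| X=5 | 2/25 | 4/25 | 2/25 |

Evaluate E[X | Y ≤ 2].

68/19

P(Y ≤ 2) = 19/25.
Σ X·P over the event = 2·(2/25) + 2·(5/25) + 4·(3/25) + 4·(3/25) + 5·(2/25) + 5·(4/25) = 68/25.
E[X | Y ≤ 2] = (68/25) / (19/25) = 68/19.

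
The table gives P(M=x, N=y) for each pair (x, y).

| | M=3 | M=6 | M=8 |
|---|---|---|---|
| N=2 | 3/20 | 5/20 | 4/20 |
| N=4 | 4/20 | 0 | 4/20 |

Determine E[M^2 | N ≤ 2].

463/12

P(N ≤ 2) = 3/5.
Σ M^2·P over the event = 9·(3/20) + 36·(5/20) + 64·(4/20) = 463/20.
E[M^2 | N ≤ 2] = (463/20) / (3/5) = 463/12.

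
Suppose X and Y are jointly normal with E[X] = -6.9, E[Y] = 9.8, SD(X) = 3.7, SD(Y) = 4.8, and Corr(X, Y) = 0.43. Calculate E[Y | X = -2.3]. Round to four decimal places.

The regression of Y on X has slope ρ·σ_Y/σ_X and passes through (μ_X, μ_Y).
E[Y | X=-2.3] = 9.8 + (0.43)·(4.8/3.7)·(-2.3 − (-6.9)) = 9.8 + (0.55784)·(4.6) = 12.3661.

12.3661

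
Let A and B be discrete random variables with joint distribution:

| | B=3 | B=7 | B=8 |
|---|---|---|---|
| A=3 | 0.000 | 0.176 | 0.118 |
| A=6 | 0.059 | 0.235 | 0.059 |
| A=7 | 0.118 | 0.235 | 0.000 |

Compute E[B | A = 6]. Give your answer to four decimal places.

6.4986

P(A = 6) = 0.353.
Summing B·P(A=x,B=y) over the conditioning event gives 2.294.
E[B | A = 6] = (2.294) / (0.353) = 6.4986.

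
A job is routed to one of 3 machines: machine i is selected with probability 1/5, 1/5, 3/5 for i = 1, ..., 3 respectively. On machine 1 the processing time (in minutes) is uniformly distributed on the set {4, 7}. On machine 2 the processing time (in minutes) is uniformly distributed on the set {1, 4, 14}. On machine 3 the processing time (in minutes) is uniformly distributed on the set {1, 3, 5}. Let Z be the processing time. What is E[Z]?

E[Z | machine 1] = (4+7)/2 = 11/2.
E[Z | machine 2] = (1+4+14)/3 = 19/3.
E[Z | machine 3] = (1+3+5)/3 = 3.
E[Z] = (1/5)·(11/2) + (1/5)·(19/3) + (3/5)·(3) = 25/6.

25/6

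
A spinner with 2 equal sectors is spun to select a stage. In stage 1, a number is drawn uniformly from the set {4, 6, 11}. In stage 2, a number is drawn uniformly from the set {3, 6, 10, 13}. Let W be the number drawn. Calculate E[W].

E[W | stage 1] = (4+6+11)/3 = 7.
E[W | stage 2] = (3+6+10+13)/4 = 8.
E[W] = (1/2)·(7) + (1/2)·(8) = 15/2.

15/2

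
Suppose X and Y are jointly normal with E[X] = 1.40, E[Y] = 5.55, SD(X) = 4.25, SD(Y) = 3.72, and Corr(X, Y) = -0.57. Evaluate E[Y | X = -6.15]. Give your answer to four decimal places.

9.3168

E[Y | X=x] = μ_Y + ρ(σ_Y/σ_X)(x − μ_X) for jointly normal variables.
E[Y | X=-6.15] = 5.55 + (-0.57)·(3.72/4.25)·(-6.15 − (1.40)) = 5.55 + (-0.49892)·(-7.55) = 9.3168.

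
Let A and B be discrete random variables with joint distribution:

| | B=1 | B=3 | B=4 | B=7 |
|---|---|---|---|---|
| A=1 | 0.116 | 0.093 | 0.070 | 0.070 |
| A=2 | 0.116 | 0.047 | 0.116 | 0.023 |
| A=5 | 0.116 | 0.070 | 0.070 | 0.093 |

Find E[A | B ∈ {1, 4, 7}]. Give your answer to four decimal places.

P(B ∈ {1, 4, 7}) = 0.790.
Summing A·P(A=x,B=y) over the conditioning event gives 2.161.
E[A | B ∈ {1, 4, 7}] = (2.161) / (0.790) = 2.7354.

2.7354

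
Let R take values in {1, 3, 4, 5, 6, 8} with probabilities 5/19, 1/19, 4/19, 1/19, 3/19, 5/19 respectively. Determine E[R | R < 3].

P(R < 3) = 5/19.
Σ over the event: 1·5/19 = 5/19.
E[R | R < 3] = (5/19) / (5/19) = 1.

1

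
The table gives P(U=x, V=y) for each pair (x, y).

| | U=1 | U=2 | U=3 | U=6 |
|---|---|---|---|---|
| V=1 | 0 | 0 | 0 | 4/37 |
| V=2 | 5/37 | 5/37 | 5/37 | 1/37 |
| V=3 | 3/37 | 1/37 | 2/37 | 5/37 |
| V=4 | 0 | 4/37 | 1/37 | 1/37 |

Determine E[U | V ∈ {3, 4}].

58/17

P(V ∈ {3, 4}) = 17/37.
Summing U·P(U=x,V=y) over the conditioning event gives 58/37.
E[U | V ∈ {3, 4}] = (58/37) / (17/37) = 58/17.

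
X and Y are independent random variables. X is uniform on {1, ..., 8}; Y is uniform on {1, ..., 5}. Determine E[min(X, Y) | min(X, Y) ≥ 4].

22/5

Outcomes with min(X, Y) ≥ 4: (4,4), (4,5), (5,4), (5,5), (6,4), (6,5), (7,4), (7,5), (8,4), (8,5), each with probability 1/40.
E[min(X, Y) | min(X, Y) ≥ 4] = (4 + 4 + 4 + 5 + 4 + 5 + 4 + 5 + 4 + 5) / 10 = 22/5.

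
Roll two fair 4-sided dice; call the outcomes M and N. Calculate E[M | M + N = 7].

Outcomes with M + N = 7: (3,4), (4,3), each with probability 1/16.
E[M | M + N = 7] = (3 + 4) / 2 = 7/2.

7/2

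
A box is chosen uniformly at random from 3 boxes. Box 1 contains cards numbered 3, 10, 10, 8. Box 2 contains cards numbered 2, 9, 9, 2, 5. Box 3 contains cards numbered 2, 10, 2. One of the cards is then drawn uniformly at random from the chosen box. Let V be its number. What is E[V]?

1069/180

E[V | box 1] = (3+10+10+8)/4 = 31/4.
E[V | box 2] = (2+9+9+2+5)/5 = 27/5.
E[V | box 3] = (2+10+2)/3 = 14/3.
By the law of total expectation,
E[V] = (1/3)·(31/4) + (1/3)·(27/5) + (1/3)·(14/3) = 1069/180.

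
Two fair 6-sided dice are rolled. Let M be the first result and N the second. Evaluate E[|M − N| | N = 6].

5/2

P(N = 6) = 1/6.
Summing |M−N|·P(x,y) over outcomes with N = 6 gives 5/12.
E[|M − N| | N = 6] = (5/12) / (1/6) = 5/2.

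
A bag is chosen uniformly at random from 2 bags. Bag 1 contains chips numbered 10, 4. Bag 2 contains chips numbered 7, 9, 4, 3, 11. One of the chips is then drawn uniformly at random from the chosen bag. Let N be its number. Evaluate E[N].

69/10

E[N | bag 1] = (10+4)/2 = 7.
E[N | bag 2] = (7+9+4+3+11)/5 = 34/5.
By the law of total expectation,
E[N] = (1/2)·(7) + (1/2)·(34/5) = 69/10.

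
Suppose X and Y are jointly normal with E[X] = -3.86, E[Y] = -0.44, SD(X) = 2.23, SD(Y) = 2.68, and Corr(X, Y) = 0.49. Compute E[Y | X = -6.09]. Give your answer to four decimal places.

The regression of Y on X has slope ρ·σ_Y/σ_X and passes through (μ_X, μ_Y).
E[Y | X=-6.09] = -0.44 + (0.49)·(2.68/2.23)·(-6.09 − (-3.86)) = -0.44 + (0.58888)·(-2.23) = -1.7532.

-1.7532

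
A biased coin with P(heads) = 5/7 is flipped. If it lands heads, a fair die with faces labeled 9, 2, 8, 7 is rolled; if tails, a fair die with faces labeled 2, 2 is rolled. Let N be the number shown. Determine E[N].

E[N | heads] = (9+2+8+7)/4 = 13/2.
E[N | tails] = (2+2)/2 = 2.
E[N] = (5/7)·(13/2) + (2/7)·(2) = 73/14.

73/14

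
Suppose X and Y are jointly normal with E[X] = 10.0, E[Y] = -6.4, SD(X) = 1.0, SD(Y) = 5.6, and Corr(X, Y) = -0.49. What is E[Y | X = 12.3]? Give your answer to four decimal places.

-12.7112

The regression of Y on X has slope ρ·σ_Y/σ_X and passes through (μ_X, μ_Y).
E[Y | X=12.3] = -6.4 + (-0.49)·(5.6/1.0)·(12.3 − (10.0)) = -6.4 + (-2.744)·(2.3) = -12.7112.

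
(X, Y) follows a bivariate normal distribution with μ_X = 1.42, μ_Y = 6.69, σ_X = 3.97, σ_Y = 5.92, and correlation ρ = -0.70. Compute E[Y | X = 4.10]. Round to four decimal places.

3.8925

The regression of Y on X has slope ρ·σ_Y/σ_X and passes through (μ_X, μ_Y).
E[Y | X=4.10] = 6.69 + (-0.70)·(5.92/3.97)·(4.10 − (1.42)) = 6.69 + (-1.04383)·(2.68) = 3.8925.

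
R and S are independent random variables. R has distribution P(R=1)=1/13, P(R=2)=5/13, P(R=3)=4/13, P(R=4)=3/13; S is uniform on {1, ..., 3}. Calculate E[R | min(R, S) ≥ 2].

17/6

P(min(R, S) ≥ 2) = 8/13.
Summing R·P(x,y) over outcomes with min(R, S) ≥ 2 gives 68/39.
E[R | min(R, S) ≥ 2] = (68/39) / (8/13) = 17/6.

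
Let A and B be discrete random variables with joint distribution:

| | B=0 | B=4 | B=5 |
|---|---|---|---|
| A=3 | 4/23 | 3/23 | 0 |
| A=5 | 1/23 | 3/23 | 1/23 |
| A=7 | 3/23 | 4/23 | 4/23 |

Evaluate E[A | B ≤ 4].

P(B ≤ 4) = 18/23.
Σ A·P over the event = 3·(4/23) + 3·(3/23) + 5·(1/23) + 5·(3/23) + 7·(3/23) + 7·(4/23) = 90/23.
E[A | B ≤ 4] = (90/23) / (18/23) = 5.

5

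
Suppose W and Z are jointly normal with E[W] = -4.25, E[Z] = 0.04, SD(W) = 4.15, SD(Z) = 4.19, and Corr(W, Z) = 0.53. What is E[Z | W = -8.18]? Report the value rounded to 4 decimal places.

For a bivariate normal, E[Z | W=x] = μ_Z + ρ·(σ_Z/σ_W)·(x − μ_W).
E[Z | W=-8.18] = 0.04 + (0.53)·(4.19/4.15)·(-8.18 − (-4.25)) = 0.04 + (0.53511)·(-3.93) = -2.0630.

-2.0630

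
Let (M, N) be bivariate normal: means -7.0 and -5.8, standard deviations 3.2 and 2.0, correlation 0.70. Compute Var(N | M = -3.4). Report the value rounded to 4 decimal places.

The conditional variance in a bivariate normal is σ_N²(1 − ρ²), independent of x.
Var(N | M=-3.4) = (2.0)²·(1 − (0.70)²) = 4·0.51 = 2.0400.

2.0400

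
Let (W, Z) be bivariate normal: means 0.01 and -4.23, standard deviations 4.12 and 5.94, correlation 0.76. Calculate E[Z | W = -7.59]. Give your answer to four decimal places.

For a bivariate normal, E[Z | W=x] = μ_Z + ρ·(σ_Z/σ_W)·(x − μ_W).
E[Z | W=-7.59] = -4.23 + (0.76)·(5.94/4.12)·(-7.59 − (0.01)) = -4.23 + (1.09573)·(-7.6) = -12.5575.

-12.5575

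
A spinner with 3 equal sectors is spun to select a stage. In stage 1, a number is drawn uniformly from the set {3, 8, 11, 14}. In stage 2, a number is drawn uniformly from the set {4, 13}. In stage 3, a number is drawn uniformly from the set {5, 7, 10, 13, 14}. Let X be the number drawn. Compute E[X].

E[X | stage 1] = (3+8+11+14)/4 = 9.
E[X | stage 2] = (4+13)/2 = 17/2.
E[X | stage 3] = (5+7+10+13+14)/5 = 49/5.
By the law of total expectation,
E[X] = (1/3)·(9) + (1/3)·(17/2) + (1/3)·(49/5) = 91/10.

91/10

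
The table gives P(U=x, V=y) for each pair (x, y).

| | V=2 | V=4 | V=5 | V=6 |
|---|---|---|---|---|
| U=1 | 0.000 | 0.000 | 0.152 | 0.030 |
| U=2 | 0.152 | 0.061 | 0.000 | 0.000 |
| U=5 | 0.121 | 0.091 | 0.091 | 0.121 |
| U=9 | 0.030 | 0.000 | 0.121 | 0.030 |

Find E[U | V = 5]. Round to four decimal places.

P(V = 5) = 0.364.
Σ U·P over the event = 1·(0.152) + 5·(0.091) + 9·(0.121) = 1.696.
E[U | V = 5] = (1.696) / (0.364) = 4.6593.

4.6593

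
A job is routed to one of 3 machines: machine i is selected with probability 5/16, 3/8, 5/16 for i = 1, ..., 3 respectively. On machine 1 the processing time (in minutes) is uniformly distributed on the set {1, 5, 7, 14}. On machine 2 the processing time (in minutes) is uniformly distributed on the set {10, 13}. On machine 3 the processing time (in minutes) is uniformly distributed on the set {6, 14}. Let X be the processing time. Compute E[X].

E[X | machine 1] = (1+5+7+14)/4 = 27/4.
E[X | machine 2] = (10+13)/2 = 23/2.
E[X | machine 3] = (6+14)/2 = 10.
E[X] = (5/16)·(27/4) + (3/8)·(23/2) + (5/16)·(10) = 611/64.

611/64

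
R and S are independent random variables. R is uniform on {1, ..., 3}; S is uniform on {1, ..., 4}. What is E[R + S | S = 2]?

Outcomes with S = 2: (1,2), (2,2), (3,2), each with probability 1/12.
E[R + S | S = 2] = (3 + 4 + 5) / 3 = 4.

4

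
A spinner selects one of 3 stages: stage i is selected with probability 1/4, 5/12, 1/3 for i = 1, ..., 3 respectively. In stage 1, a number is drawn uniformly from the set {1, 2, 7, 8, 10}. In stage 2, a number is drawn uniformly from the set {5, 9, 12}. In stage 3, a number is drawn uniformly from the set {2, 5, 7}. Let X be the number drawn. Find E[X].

197/30

E[X | stage 1] = (1+2+7+8+10)/5 = 28/5.
E[X | stage 2] = (5+9+12)/3 = 26/3.
E[X | stage 3] = (2+5+7)/3 = 14/3.
By the law of total expectation,
E[X] = (1/4)·(28/5) + (5/12)·(26/3) + (1/3)·(14/3) = 197/30.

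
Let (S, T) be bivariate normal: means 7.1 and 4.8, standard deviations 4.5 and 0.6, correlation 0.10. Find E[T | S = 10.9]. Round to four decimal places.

E[T | S=x] = μ_T + ρ(σ_T/σ_S)(x − μ_S) for jointly normal variables.
E[T | S=10.9] = 4.8 + (0.10)·(0.6/4.5)·(10.9 − (7.1)) = 4.8 + (0.013333)·(3.8) = 4.8507.

4.8507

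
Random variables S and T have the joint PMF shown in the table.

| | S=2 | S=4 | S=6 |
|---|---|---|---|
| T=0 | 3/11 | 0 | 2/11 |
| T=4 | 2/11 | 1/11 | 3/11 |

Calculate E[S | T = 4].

P(T = 4) = 6/11.
Σ S·P over the event = 2·(2/11) + 4·(1/11) + 6·(3/11) = 26/11.
E[S | T = 4] = (26/11) / (6/11) = 13/3.

13/3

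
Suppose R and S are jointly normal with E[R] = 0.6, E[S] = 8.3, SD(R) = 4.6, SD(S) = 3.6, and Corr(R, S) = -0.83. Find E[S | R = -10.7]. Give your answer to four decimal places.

15.6401

The regression of S on R has slope ρ·σ_S/σ_R and passes through (μ_R, μ_S).
E[S | R=-10.7] = 8.3 + (-0.83)·(3.6/4.6)·(-10.7 − (0.6)) = 8.3 + (-0.64957)·(-11.3) = 15.6401.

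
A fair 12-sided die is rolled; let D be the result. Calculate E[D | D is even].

7

Given D is even, D is equally likely to be any of {2, 4, 6, 8, 10, 12}.
E[D | D is even] = (2 + 4 + 6 + 8 + 10 + 12) / 6 = 7.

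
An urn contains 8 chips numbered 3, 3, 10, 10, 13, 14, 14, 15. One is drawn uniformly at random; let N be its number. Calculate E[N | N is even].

12

P(N is even) = 1/2.
Σ over the event: 10·1/4 + 14·1/4 = 6.
E[N | N is even] = (6) / (1/2) = 12.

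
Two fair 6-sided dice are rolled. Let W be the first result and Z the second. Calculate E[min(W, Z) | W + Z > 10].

Outcomes with W + Z > 10: (5,6), (6,5), (6,6), each with probability 1/36.
E[min(W, Z) | W + Z > 10] = (5 + 5 + 6) / 3 = 16/3.

16/3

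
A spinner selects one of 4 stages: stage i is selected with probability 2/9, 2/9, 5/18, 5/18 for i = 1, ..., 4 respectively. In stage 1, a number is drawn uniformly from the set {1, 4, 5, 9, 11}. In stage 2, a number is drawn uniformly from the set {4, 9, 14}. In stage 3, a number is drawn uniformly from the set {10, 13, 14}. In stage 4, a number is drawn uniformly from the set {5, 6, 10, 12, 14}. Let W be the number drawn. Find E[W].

253/27

E[W | stage 1] = (1+4+5+9+11)/5 = 6.
E[W | stage 2] = (4+9+14)/3 = 9.
E[W | stage 3] = (10+13+14)/3 = 37/3.
E[W | stage 4] = (5+6+10+12+14)/5 = 47/5.
E[W] = (2/9)·(6) + (2/9)·(9) + (5/18)·(37/3) + (5/18)·(47/5) = 253/27.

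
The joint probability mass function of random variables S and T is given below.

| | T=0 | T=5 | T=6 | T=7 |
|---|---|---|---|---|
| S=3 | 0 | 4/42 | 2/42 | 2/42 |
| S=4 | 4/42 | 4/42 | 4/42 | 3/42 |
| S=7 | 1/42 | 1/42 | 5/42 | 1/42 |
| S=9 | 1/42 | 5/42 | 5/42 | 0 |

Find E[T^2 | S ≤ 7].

P(S ≤ 7) = 31/42.
Summing T^2·P(S=x,T=y) over the conditioning event gives 305/14.
E[T^2 | S ≤ 7] = (305/14) / (31/42) = 915/31.

915/31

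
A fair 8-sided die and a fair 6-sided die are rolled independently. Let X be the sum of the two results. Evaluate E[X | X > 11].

38/3

P(X > 11) = 1/8.
Σ over the event: 12·1/16 + 13·1/24 + 14·1/48 = 19/12.
E[X | X > 11] = (19/12) / (1/8) = 38/3.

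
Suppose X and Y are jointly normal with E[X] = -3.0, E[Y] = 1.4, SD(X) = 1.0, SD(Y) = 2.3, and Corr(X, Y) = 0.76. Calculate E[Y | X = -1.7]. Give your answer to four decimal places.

The regression of Y on X has slope ρ·σ_Y/σ_X and passes through (μ_X, μ_Y).
E[Y | X=-1.7] = 1.4 + (0.76)·(2.3/1.0)·(-1.7 − (-3.0)) = 1.4 + (1.748)·(1.3) = 3.6724.

3.6724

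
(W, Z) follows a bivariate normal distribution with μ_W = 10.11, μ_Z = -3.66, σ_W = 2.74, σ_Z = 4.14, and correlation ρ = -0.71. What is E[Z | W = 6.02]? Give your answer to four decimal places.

E[Z | W=x] = μ_Z + ρ(σ_Z/σ_W)(x − μ_W) for jointly normal variables.
E[Z | W=6.02] = -3.66 + (-0.71)·(4.14/2.74)·(6.02 − (10.11)) = -3.66 + (-1.07277)·(-4.09) = 0.7276.

0.7276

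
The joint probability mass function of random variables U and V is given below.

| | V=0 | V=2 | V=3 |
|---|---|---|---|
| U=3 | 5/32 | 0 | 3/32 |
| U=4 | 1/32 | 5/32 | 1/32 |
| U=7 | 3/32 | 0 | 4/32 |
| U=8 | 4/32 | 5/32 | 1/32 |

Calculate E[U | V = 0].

72/13

P(V = 0) = 13/32.
Summing U·P(U=x,V=y) over the conditioning event gives 9/4.
E[U | V = 0] = (9/4) / (13/32) = 72/13.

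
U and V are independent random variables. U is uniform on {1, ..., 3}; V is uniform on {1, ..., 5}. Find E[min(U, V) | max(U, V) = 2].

4/3

Outcomes with max(U, V) = 2: (1,2), (2,1), (2,2), each with probability 1/15.
E[min(U, V) | max(U, V) = 2] = (1 + 1 + 2) / 3 = 4/3.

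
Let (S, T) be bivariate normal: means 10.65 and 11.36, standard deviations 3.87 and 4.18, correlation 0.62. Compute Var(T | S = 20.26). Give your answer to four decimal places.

For a bivariate normal, Var(T | S=x) = σ_T²(1 − ρ²).
Var(T | S=20.26) = (4.18)²·(1 − (0.62)²) = 17.4724·0.6156 = 10.7560.

10.7560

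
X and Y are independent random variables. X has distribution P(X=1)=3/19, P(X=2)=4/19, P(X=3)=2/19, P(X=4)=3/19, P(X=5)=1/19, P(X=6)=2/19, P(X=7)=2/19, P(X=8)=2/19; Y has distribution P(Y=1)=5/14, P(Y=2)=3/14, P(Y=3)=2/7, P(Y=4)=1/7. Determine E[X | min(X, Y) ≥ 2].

P(min(X, Y) ≥ 2) = 72/133.
Summing X·P(x,y) over outcomes with min(X, Y) ≥ 2 gives 657/266.
E[X | min(X, Y) ≥ 2] = (657/266) / (72/133) = 73/16.

73/16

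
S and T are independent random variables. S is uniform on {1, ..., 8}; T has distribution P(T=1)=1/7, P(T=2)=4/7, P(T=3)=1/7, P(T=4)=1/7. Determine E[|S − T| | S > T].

P(S > T) = 5/7.
Summing |S−T|·P(x,y) over outcomes with S > T gives 137/56.
E[|S − T| | S > T] = (137/56) / (5/7) = 137/40.

137/40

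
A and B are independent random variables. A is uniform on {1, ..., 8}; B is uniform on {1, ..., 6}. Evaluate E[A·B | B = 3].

27/2

Outcomes with B = 3: (1,3), (2,3), (3,3), (4,3), (5,3), (6,3), (7,3), (8,3), each with probability 1/48.
E[A·B | B = 3] = (3 + 6 + 9 + 12 + 15 + 18 + 21 + 24) / 8 = 27/2.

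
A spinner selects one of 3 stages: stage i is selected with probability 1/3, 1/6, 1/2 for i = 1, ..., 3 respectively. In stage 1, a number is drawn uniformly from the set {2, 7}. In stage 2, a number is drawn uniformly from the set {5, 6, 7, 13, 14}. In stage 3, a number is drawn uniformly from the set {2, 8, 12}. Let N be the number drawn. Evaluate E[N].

20/3

E[N | stage 1] = (2+7)/2 = 9/2.
E[N | stage 2] = (5+6+7+13+14)/5 = 9.
E[N | stage 3] = (2+8+12)/3 = 22/3.
E[N] = (1/3)·(9/2) + (1/6)·(9) + (1/2)·(22/3) = 20/3.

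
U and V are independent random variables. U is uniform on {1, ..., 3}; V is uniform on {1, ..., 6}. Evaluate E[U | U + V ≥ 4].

P(U + V ≥ 4) = 5/6.
Summing U·P(x,y) over outcomes with U + V ≥ 4 gives 16/9.
E[U | U + V ≥ 4] = (16/9) / (5/6) = 32/15.

32/15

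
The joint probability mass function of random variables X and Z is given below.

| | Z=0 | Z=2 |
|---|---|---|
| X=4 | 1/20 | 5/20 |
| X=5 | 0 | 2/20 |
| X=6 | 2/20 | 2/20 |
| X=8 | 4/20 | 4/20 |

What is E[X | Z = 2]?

74/13

P(Z = 2) = 13/20.
Σ X·P over the event = 4·(5/20) + 5·(2/20) + 6·(2/20) + 8·(4/20) = 37/10.
E[X | Z = 2] = (37/10) / (13/20) = 74/13.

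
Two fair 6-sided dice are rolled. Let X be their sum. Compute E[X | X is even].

P(X is even) = 1/2.
Σ over the event: 2·1/36 + 4·1/12 + 6·5/36 + 8·5/36 + 10·1/12 + 12·1/36 = 7/2.
E[X | X is even] = (7/2) / (1/2) = 7.

7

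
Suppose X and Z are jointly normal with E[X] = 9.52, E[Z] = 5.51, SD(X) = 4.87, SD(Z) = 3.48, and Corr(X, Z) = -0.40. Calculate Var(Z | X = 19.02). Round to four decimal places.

10.1727

The conditional variance in a bivariate normal is σ_Z²(1 − ρ²), independent of x.
Var(Z | X=19.02) = (3.48)²·(1 − (-0.40)²) = 12.1104·0.84 = 10.1727.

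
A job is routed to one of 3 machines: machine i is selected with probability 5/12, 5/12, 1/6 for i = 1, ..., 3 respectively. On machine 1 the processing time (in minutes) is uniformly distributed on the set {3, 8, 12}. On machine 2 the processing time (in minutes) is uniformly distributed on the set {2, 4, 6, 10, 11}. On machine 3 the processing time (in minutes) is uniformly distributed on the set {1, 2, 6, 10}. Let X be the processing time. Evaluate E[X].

E[X | machine 1] = (3+8+12)/3 = 23/3.
E[X | machine 2] = (2+4+6+10+11)/5 = 33/5.
E[X | machine 3] = (1+2+6+10)/4 = 19/4.
By the law of total expectation,
E[X] = (5/12)·(23/3) + (5/12)·(33/5) + (1/6)·(19/4) = 485/72.

485/72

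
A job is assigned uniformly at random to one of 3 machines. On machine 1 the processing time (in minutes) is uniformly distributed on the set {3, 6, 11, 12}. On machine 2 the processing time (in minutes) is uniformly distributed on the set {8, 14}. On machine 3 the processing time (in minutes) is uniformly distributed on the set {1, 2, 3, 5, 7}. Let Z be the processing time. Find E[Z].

E[Z | machine 1] = (3+6+11+12)/4 = 8.
E[Z | machine 2] = (8+14)/2 = 11.
E[Z | machine 3] = (1+2+3+5+7)/5 = 18/5.
E[Z] = (1/3)·(8) + (1/3)·(11) + (1/3)·(18/5) = 113/15.

113/15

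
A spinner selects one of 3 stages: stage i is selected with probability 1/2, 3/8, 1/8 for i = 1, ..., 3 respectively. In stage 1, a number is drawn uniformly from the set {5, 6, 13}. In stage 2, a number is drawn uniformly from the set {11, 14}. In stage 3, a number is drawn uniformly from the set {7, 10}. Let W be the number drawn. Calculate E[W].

E[W | stage 1] = (5+6+13)/3 = 8.
E[W | stage 2] = (11+14)/2 = 25/2.
E[W | stage 3] = (7+10)/2 = 17/2.
E[W] = (1/2)·(8) + (3/8)·(25/2) + (1/8)·(17/2) = 39/4.

39/4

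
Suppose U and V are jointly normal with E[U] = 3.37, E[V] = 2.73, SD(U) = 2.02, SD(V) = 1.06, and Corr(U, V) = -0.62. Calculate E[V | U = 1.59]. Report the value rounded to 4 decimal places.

E[V | U=x] = μ_V + ρ(σ_V/σ_U)(x − μ_U) for jointly normal variables.
E[V | U=1.59] = 2.73 + (-0.62)·(1.06/2.02)·(1.59 − (3.37)) = 2.73 + (-0.32535)·(-1.78) = 3.3091.

3.3091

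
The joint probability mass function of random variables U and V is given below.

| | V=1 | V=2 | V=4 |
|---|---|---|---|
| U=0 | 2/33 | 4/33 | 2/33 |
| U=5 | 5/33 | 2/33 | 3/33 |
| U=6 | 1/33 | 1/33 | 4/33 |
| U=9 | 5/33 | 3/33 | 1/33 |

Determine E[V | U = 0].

P(U = 0) = 8/33.
Σ V·P over the event = 1·(2/33) + 2·(4/33) + 4·(2/33) = 6/11.
E[V | U = 0] = (6/11) / (8/33) = 9/4.

9/4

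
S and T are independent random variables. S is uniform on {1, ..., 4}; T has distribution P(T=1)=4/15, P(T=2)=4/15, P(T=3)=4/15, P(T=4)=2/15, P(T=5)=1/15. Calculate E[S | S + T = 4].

P(S + T = 4) = 1/5.
Summing S·P(x,y) over outcomes with S + T = 4 gives 2/5.
E[S | S + T = 4] = (2/5) / (1/5) = 2.

2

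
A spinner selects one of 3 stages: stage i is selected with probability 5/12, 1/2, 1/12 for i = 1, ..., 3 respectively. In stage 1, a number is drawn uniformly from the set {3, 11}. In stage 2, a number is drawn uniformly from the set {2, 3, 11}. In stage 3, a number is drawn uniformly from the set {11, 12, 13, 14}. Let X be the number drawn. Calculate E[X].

E[X | stage 1] = (3+11)/2 = 7.
E[X | stage 2] = (2+3+11)/3 = 16/3.
E[X | stage 3] = (11+12+13+14)/4 = 25/2.
E[X] = (5/12)·(7) + (1/2)·(16/3) + (1/12)·(25/2) = 53/8.

53/8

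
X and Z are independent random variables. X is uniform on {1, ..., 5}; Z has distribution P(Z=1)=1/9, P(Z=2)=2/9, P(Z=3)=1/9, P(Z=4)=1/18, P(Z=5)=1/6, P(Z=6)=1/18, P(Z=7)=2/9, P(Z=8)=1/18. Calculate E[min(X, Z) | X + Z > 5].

P(X + Z > 5) = 13/18.
Summing min(X,Z)·P(x,y) over outcomes with X + Z > 5 gives 92/45.
E[min(X, Z) | X + Z > 5] = (92/45) / (13/18) = 184/65.

184/65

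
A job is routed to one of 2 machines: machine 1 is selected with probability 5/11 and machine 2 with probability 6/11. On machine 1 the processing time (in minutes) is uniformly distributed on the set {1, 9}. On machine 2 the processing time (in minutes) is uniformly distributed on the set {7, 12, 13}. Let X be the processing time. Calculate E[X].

E[X | machine 1] = (1+9)/2 = 5.
E[X | machine 2] = (7+12+13)/3 = 32/3.
By the law of total expectation,
E[X] = (5/11)·(5) + (6/11)·(32/3) = 89/11.

89/11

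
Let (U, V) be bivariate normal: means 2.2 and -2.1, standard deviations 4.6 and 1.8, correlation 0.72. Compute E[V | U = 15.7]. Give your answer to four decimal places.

1.7035

For a bivariate normal, E[V | U=x] = μ_V + ρ·(σ_V/σ_U)·(x − μ_U).
E[V | U=15.7] = -2.1 + (0.72)·(1.8/4.6)·(15.7 − (2.2)) = -2.1 + (0.28174)·(13.5) = 1.7035.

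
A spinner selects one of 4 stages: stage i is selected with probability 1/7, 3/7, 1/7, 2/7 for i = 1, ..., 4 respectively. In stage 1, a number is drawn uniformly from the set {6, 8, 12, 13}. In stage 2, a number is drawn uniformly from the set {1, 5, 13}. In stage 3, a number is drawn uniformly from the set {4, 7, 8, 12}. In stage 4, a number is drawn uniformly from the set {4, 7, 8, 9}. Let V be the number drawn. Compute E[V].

101/14

E[V | stage 1] = (6+8+12+13)/4 = 39/4.
E[V | stage 2] = (1+5+13)/3 = 19/3.
E[V | stage 3] = (4+7+8+12)/4 = 31/4.
E[V | stage 4] = (4+7+8+9)/4 = 7.
By the law of total expectation,
E[V] = (1/7)·(39/4) + (3/7)·(19/3) + (1/7)·(31/4) + (2/7)·(7) = 101/14.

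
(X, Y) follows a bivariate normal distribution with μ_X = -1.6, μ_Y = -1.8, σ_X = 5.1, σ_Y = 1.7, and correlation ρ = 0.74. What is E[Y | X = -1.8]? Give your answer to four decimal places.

-1.8493

E[Y | X=x] = μ_Y + ρ(σ_Y/σ_X)(x − μ_X) for jointly normal variables.
E[Y | X=-1.8] = -1.8 + (0.74)·(1.7/5.1)·(-1.8 − (-1.6)) = -1.8 + (0.24667)·(-0.2) = -1.8493.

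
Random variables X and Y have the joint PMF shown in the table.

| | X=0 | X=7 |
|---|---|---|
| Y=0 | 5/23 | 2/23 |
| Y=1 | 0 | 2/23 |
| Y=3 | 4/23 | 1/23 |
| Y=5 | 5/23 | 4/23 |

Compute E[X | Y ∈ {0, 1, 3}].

P(Y ∈ {0, 1, 3}) = 14/23.
Σ X·P over the event = 0·(5/23) + 0·(4/23) + 7·(2/23) + 7·(2/23) + 7·(1/23) = 35/23.
E[X | Y ∈ {0, 1, 3}] = (35/23) / (14/23) = 5/2.

5/2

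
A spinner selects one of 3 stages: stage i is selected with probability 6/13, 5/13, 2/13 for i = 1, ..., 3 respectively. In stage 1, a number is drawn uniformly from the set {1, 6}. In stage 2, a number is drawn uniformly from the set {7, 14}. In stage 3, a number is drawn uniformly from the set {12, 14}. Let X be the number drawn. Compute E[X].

199/26

E[X | stage 1] = (1+6)/2 = 7/2.
E[X | stage 2] = (7+14)/2 = 21/2.
E[X | stage 3] = (12+14)/2 = 13.
By the law of total expectation,
E[X] = (6/13)·(7/2) + (5/13)·(21/2) + (2/13)·(13) = 199/26.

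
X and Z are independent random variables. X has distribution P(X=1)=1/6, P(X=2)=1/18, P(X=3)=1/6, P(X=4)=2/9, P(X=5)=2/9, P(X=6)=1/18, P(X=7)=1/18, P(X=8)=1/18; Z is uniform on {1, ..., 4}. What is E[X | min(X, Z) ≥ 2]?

P(min(X, Z) ≥ 2) = 5/8.
Summing X·P(x,y) over outcomes with min(X, Z) ≥ 2 gives 17/6.
E[X | min(X, Z) ≥ 2] = (17/6) / (5/8) = 68/15.

68/15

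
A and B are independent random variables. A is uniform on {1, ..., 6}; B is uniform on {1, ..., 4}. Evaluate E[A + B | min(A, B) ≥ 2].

P(min(A, B) ≥ 2) = 5/8.
Summing (A+B)·P(x,y) over outcomes with min(A, B) ≥ 2 gives 35/8.
E[A + B | min(A, B) ≥ 2] = (35/8) / (5/8) = 7.

7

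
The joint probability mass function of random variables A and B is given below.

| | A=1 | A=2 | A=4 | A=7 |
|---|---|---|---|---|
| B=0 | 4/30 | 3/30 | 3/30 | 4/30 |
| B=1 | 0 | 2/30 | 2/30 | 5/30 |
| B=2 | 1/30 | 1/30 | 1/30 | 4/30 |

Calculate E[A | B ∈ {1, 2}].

41/8

P(B ∈ {1, 2}) = 8/15.
Σ A·P over the event = 1·(1/30) + 2·(2/30) + 2·(1/30) + 4·(2/30) + 4·(1/30) + 7·(5/30) + 7·(4/30) = 41/15.
E[A | B ∈ {1, 2}] = (41/15) / (8/15) = 41/8.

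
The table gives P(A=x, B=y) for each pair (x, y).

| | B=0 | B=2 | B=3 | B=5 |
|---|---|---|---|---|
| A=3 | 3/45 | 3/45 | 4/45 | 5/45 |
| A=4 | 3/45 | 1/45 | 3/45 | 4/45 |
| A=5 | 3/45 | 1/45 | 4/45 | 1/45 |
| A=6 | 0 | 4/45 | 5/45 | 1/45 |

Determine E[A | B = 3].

37/8

P(B = 3) = 16/45.
Σ A·P over the event = 3·(4/45) + 4·(3/45) + 5·(4/45) + 6·(5/45) = 74/45.
E[A | B = 3] = (74/45) / (16/45) = 37/8.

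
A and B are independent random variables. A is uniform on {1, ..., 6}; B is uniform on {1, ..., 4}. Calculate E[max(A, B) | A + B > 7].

Outcomes with A + B > 7: (4,4), (5,3), (5,4), (6,2), (6,3), (6,4), each with probability 1/24.
E[max(A, B) | A + B > 7] = (4 + 5 + 5 + 6 + 6 + 6) / 6 = 16/3.

16/3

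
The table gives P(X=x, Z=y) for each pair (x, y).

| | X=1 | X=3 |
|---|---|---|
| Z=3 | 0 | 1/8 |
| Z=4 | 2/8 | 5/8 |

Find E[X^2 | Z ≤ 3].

9

P(Z ≤ 3) = 1/8.
Σ X^2·P over the event = 9·(1/8) = 9/8.
E[X^2 | Z ≤ 3] = (9/8) / (1/8) = 9.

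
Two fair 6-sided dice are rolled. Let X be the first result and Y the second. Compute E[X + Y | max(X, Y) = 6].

P(max(X, Y) = 6) = 11/36.
Summing (X+Y)·P(x,y) over outcomes with max(X, Y) = 6 gives 17/6.
E[X + Y | max(X, Y) = 6] = (17/6) / (11/36) = 102/11.

102/11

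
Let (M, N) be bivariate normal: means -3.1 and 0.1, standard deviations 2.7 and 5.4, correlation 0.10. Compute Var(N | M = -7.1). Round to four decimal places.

For a bivariate normal, Var(N | M=x) = σ_N²(1 − ρ²).
Var(N | M=-7.1) = (5.4)²·(1 − (0.10)²) = 29.16·0.99 = 28.8684.

28.8684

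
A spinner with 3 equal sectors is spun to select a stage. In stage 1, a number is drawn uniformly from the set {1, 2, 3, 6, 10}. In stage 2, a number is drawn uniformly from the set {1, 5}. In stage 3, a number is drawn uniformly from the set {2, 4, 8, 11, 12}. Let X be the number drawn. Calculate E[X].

74/15

E[X | stage 1] = (1+2+3+6+10)/5 = 22/5.
E[X | stage 2] = (1+5)/2 = 3.
E[X | stage 3] = (2+4+8+11+12)/5 = 37/5.
E[X] = (1/3)·(22/5) + (1/3)·(3) + (1/3)·(37/5) = 74/15.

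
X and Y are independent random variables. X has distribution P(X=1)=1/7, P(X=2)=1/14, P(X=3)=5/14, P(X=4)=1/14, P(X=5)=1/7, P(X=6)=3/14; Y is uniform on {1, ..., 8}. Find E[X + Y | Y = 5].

121/14

P(Y = 5) = 1/8.
Summing (X+Y)·P(x,y) over outcomes with Y = 5 gives 121/112.
E[X + Y | Y = 5] = (121/112) / (1/8) = 121/14.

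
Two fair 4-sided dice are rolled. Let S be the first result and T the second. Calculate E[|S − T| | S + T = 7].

1

Outcomes with S + T = 7: (3,4), (4,3), each with probability 1/16.
E[|S − T| | S + T = 7] = (1 + 1) / 2 = 1.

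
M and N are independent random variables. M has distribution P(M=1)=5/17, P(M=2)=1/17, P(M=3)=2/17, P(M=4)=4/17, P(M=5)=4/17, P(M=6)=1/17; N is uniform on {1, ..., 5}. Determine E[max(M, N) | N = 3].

66/17

P(N = 3) = 1/5.
Summing max(M,N)·P(x,y) over outcomes with N = 3 gives 66/85.
E[max(M, N) | N = 3] = (66/85) / (1/5) = 66/17.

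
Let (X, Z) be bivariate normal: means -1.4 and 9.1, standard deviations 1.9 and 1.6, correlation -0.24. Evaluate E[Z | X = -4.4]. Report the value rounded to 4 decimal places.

E[Z | X=x] = μ_Z + ρ(σ_Z/σ_X)(x − μ_X) for jointly normal variables.
E[Z | X=-4.4] = 9.1 + (-0.24)·(1.6/1.9)·(-4.4 − (-1.4)) = 9.1 + (-0.20211)·(-3) = 9.7063.

9.7063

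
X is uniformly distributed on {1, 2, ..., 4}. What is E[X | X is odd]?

2

Given X is odd, X is equally likely to be any of {1, 3}.
E[X | X is odd] = (1 + 3) / 2 = 2.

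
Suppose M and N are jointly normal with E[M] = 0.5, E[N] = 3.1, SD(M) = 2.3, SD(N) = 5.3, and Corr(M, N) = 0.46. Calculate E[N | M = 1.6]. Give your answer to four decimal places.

E[N | M=x] = μ_N + ρ(σ_N/σ_M)(x − μ_M) for jointly normal variables.
E[N | M=1.6] = 3.1 + (0.46)·(5.3/2.3)·(1.6 − (0.5)) = 3.1 + (1.06)·(1.1) = 4.2660.

4.2660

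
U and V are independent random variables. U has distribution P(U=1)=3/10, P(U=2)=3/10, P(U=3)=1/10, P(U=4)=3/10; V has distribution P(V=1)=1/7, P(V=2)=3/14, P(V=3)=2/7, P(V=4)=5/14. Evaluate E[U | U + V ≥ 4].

309/119

P(U + V ≥ 4) = 17/20.
Summing U·P(x,y) over outcomes with U + V ≥ 4 gives 309/140.
E[U | U + V ≥ 4] = (309/140) / (17/20) = 309/119.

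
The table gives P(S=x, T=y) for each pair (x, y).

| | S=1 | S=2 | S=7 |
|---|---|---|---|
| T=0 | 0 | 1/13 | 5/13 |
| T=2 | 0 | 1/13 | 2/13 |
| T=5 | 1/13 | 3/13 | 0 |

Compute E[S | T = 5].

7/4

P(T = 5) = 4/13.
Σ S·P over the event = 1·(1/13) + 2·(3/13) = 7/13.
E[S | T = 5] = (7/13) / (4/13) = 7/4.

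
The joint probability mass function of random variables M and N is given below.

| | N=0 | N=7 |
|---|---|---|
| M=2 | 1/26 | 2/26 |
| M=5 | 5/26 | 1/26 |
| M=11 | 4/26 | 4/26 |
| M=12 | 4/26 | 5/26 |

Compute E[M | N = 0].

17/2

P(N = 0) = 7/13.
Σ M·P over the event = 2·(1/26) + 5·(5/26) + 11·(4/26) + 12·(4/26) = 119/26.
E[M | N = 0] = (119/26) / (7/13) = 17/2.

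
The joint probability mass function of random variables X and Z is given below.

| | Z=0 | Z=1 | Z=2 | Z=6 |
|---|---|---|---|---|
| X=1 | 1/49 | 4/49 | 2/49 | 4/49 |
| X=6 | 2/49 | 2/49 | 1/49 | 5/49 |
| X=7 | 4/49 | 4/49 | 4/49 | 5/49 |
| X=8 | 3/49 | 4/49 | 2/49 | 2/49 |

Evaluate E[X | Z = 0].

P(Z = 0) = 10/49.
Σ X·P over the event = 1·(1/49) + 6·(2/49) + 7·(4/49) + 8·(3/49) = 65/49.
E[X | Z = 0] = (65/49) / (10/49) = 13/2.

13/2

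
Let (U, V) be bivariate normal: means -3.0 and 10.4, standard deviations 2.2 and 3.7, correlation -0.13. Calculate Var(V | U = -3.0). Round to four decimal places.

13.4586

Var(V | U=x) = (1 − ρ²)·σ_V².
Var(V | U=-3.0) = (3.7)²·(1 − (-0.13)²) = 13.69·0.9831 = 13.4586.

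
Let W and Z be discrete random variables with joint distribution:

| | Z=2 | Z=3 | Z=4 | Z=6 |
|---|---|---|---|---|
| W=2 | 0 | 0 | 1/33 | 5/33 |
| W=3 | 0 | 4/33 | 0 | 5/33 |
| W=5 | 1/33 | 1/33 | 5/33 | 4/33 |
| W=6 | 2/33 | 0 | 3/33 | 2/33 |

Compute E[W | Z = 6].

P(Z = 6) = 16/33.
Σ W·P over the event = 2·(5/33) + 3·(5/33) + 5·(4/33) + 6·(2/33) = 19/11.
E[W | Z = 6] = (19/11) / (16/33) = 57/16.

57/16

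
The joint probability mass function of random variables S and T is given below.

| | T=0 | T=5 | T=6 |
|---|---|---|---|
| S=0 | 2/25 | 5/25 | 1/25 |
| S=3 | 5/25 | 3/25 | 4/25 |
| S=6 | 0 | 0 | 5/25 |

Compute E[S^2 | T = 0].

45/7

P(T = 0) = 7/25.
Σ S^2·P over the event = 0·(2/25) + 9·(5/25) = 9/5.
E[S^2 | T = 0] = (9/5) / (7/25) = 45/7.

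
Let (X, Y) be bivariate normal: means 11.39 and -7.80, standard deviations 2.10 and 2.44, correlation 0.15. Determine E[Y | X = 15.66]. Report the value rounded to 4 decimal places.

For a bivariate normal, E[Y | X=x] = μ_Y + ρ·(σ_Y/σ_X)·(x − μ_X).
E[Y | X=15.66] = -7.80 + (0.15)·(2.44/2.10)·(15.66 − (11.39)) = -7.80 + (0.17429)·(4.27) = -7.0558.

-7.0558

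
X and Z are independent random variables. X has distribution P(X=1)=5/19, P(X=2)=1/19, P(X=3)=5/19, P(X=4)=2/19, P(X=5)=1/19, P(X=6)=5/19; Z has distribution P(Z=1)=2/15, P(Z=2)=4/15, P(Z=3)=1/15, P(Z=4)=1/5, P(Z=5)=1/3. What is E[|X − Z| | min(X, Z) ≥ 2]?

151/91

P(min(X, Z) ≥ 2) = 182/285.
Summing |X−Z|·P(x,y) over outcomes with min(X, Z) ≥ 2 gives 302/285.
E[|X − Z| | min(X, Z) ≥ 2] = (302/285) / (182/285) = 151/91.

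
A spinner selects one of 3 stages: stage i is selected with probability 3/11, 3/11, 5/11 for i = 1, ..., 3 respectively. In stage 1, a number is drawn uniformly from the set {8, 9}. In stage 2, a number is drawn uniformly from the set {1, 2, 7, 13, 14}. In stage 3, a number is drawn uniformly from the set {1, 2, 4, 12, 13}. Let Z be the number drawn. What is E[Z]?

E[Z | stage 1] = (8+9)/2 = 17/2.
E[Z | stage 2] = (1+2+7+13+14)/5 = 37/5.
E[Z | stage 3] = (1+2+4+12+13)/5 = 32/5.
By the law of total expectation,
E[Z] = (3/11)·(17/2) + (3/11)·(37/5) + (5/11)·(32/5) = 797/110.

797/110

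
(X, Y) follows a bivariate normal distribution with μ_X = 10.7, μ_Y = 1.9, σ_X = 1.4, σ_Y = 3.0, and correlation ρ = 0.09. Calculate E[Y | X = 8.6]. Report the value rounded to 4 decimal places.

1.4950

E[Y | X=x] = μ_Y + ρ(σ_Y/σ_X)(x − μ_X) for jointly normal variables.
E[Y | X=8.6] = 1.9 + (0.09)·(3.0/1.4)·(8.6 − (10.7)) = 1.9 + (0.19286)·(-2.1) = 1.4950.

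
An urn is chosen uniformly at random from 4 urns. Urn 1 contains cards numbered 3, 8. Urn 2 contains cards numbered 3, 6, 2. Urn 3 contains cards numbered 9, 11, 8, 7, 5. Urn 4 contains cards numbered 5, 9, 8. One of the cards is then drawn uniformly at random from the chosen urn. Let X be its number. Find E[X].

49/8

E[X | urn 1] = (3+8)/2 = 11/2.
E[X | urn 2] = (3+6+2)/3 = 11/3.
E[X | urn 3] = (9+11+8+7+5)/5 = 8.
E[X | urn 4] = (5+9+8)/3 = 22/3.
By the law of total expectation,
E[X] = (1/4)·(11/2) + (1/4)·(11/3) + (1/4)·(8) + (1/4)·(22/3) = 49/8.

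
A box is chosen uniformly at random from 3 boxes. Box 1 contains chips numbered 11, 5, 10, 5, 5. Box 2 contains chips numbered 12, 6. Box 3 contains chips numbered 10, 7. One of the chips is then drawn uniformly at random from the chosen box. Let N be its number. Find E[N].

E[N | box 1] = (11+5+10+5+5)/5 = 36/5.
E[N | box 2] = (12+6)/2 = 9.
E[N | box 3] = (10+7)/2 = 17/2.
E[N] = (1/3)·(36/5) + (1/3)·(9) + (1/3)·(17/2) = 247/30.

247/30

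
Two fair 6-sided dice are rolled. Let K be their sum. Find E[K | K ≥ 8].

P(K ≥ 8) = 5/12.
Σ over the event: 8·5/36 + 9·1/9 + 10·1/12 + 11·1/18 + 12·1/36 = 35/9.
E[K | K ≥ 8] = (35/9) / (5/12) = 28/3.

28/3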